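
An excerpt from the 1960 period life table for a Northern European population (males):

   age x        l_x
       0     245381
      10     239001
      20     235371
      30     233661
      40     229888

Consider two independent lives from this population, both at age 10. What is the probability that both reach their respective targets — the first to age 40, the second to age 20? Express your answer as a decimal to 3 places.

p₁ = l_40/l_10 = 229888/239001 = 0.961870; p₂ = l_20/l_10 = 235371/239001 = 0.984812.
P(both) = p₁ × p₂ = 0.961870 × 0.984812 = 0.947261.

0.947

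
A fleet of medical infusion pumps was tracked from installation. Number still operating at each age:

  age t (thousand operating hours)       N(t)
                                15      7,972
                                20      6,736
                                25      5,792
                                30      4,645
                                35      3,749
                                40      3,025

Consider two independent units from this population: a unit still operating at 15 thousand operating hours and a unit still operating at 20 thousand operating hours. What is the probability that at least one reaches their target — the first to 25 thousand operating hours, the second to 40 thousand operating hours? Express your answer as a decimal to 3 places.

0.849

p₁ = N(25)/N(15) = 5,792/7,972 = 0.726543; p₂ = N(40)/N(20) = 3,025/6,736 = 0.449080.
P(at least one) = 1 − (1−p₁)(1−p₂) = 1 − 0.273457 × 0.550920 = 0.849347.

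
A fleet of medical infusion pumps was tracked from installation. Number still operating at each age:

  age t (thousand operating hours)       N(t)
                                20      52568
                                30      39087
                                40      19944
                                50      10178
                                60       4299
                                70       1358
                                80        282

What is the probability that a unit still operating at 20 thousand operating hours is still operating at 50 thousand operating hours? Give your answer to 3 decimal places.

The conditional survival probability is N(50)/N(20) = 10178/52568 = 0.193616.

0.194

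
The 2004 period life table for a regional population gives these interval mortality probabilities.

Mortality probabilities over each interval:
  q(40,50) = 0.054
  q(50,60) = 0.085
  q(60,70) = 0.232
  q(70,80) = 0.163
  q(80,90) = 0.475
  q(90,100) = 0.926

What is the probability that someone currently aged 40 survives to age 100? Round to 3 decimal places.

Survival from 40 to 100 is the product of surviving each interval: (1 − 0.054) × (1 − 0.085) × (1 − 0.232) × (1 − 0.163) × (1 − 0.475) × (1 − 0.926).
= 0.946 × 0.915 × 0.768 × 0.837 × 0.525 × 0.074 = 0.021617.

0.022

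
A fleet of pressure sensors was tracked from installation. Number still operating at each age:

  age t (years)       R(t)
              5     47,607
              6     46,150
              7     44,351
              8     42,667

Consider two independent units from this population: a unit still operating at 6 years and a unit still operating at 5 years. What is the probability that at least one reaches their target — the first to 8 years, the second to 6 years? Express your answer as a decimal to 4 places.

0.9977

p₁ = R(8)/R(6) = 42,667/46,150 = 0.924529; p₂ = R(6)/R(5) = 46,150/47,607 = 0.969395.
P(at least one) = 1 − (1−p₁)(1−p₂) = 1 − 0.075471 × 0.030605 = 0.997690.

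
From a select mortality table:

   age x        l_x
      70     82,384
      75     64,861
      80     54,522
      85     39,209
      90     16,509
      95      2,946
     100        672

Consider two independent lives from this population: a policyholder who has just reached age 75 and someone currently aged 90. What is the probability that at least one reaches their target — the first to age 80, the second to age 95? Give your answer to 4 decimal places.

p₁ = l_80/l_75 = 54,522/64,861 = 0.840598; p₂ = l_95/l_90 = 2,946/16,509 = 0.178448.
P(at least one) = 1 − (1−p₁)(1−p₂) = 1 − 0.159402 × 0.821552 = 0.869043.

0.8690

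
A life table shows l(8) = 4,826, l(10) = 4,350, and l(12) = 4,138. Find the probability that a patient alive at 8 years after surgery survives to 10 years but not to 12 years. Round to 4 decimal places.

0.0439

This is the probability of reaching 10 but not 12, conditional on being alive at 8: (l(10) − l(12)) / l(8).
= (4,350 − 4,138) / 4,826 = 212 / 4,826 = 0.043929.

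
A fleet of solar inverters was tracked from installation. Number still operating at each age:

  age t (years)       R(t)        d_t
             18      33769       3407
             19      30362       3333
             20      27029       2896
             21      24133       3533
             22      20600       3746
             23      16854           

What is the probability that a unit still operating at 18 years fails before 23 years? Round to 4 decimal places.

P(fail before 23 | operational at 18) = 1 − R(23)/R(18) = 1 − 16854/33769 = (16915)/33769 = 0.500903.

0.5009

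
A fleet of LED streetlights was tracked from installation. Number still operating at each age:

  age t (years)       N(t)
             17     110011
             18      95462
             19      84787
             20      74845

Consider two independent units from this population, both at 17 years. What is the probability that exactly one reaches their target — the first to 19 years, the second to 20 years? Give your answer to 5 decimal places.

p₁ = N(19)/N(17) = 84787/110011 = 0.770714; p₂ = N(20)/N(17) = 74845/110011 = 0.680341.
P(exactly one) = p₁(1−p₂) + (1−p₁)p₂ = 0.246366 + 0.155993 = 0.402358.

0.40236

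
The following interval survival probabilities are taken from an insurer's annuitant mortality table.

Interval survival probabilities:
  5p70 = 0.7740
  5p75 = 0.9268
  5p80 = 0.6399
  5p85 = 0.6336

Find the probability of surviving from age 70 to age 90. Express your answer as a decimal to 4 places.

0.2908

Survival from 70 to 90 is the product of surviving each interval: 0.7740 × 0.9268 × 0.6399 × 0.6336.
= 0.290840.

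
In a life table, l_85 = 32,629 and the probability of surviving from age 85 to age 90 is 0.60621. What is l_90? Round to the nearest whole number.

19780

l_90 = l_85 × p = 32,629 × 0.60621 = 19780.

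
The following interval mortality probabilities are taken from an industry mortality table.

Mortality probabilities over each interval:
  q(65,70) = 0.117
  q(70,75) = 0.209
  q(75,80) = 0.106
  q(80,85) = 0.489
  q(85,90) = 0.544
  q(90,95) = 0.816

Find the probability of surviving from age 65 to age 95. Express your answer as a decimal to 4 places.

P(survive 65→95) = (1 − 0.117) × (1 − 0.209) × (1 − 0.106) × (1 − 0.489) × (1 − 0.544) × (1 − 0.816).
= 0.883 × 0.791 × 0.894 × 0.511 × 0.456 × 0.184 = 0.026772.

0.0268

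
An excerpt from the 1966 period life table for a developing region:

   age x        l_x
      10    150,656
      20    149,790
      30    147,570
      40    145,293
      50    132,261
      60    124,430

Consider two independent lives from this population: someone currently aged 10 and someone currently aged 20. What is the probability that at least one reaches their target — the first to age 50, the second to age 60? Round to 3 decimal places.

0.979

p₁ = l_50/l_10 = 132,261/150,656 = 0.877901; p₂ = l_60/l_20 = 124,430/149,790 = 0.830696.
P(at least one) = 1 − (1−p₁)(1−p₂) = 1 − 0.122099 × 0.169304 = 0.979328.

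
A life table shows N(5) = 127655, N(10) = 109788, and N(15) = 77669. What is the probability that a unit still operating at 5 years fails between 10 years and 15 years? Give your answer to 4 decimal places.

This is the probability of reaching 10 but not 15, conditional on being operational at 5: (N(10) − N(15)) / N(5).
= (109788 − 77669) / 127655 = 32119 / 127655 = 0.251608.

0.2516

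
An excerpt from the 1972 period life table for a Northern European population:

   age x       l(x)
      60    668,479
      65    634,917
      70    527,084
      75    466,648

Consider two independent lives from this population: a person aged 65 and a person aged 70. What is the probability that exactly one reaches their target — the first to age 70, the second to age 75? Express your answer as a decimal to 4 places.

p₁ = l(70)/l(65) = 527,084/634,917 = 0.830162; p₂ = l(75)/l(70) = 466,648/527,084 = 0.885339.
P(exactly one) = p₁(1−p₂) + (1−p₁)p₂ = 0.095187 + 0.150364 = 0.245551.

0.2456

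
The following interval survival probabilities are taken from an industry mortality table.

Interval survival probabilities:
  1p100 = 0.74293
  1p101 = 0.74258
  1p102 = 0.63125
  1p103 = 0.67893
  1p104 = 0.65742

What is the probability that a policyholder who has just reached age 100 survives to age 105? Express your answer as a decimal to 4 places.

0.1554

5p100 = 0.74293 × 0.74258 × 0.63125 × 0.67893 × 0.65742.
= 0.155439.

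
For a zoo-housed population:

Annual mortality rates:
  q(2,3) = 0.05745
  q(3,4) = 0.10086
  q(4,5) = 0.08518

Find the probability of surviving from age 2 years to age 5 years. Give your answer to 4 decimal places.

The overall survival probability is (1 − 0.05745) × (1 − 0.10086) × (1 − 0.08518).
= 0.94255 × 0.89914 × 0.91482 = 0.775296.

0.7753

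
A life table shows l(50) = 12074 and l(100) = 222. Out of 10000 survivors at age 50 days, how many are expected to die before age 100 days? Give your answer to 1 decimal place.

The relevant probability is 1 − 222/12074 = 0.981613.
Expected number = 10000 × 0.981613 = 9816.1.

9816.1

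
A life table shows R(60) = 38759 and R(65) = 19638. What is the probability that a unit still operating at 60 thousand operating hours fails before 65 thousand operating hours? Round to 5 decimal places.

P(fail before 65 | operational at 60) = 1 − R(65)/R(60) = 1 − 19638/38759 = (19121)/38759 = 0.493331.

0.49333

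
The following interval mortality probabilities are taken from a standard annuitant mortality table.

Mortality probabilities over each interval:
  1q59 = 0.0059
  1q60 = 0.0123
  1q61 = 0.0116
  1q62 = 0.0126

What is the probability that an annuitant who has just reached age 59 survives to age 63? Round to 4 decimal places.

4p59 = (1 − 0.0059) × (1 − 0.0123) × (1 − 0.0116) × (1 − 0.0126).
= 0.9941 × 0.9877 × 0.9884 × 0.9874 = 0.958255.

0.9583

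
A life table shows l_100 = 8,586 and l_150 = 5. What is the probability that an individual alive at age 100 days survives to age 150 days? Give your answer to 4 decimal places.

0.0006

The conditional survival probability is l_150/l_100 = 5/8,586 = 0.000582.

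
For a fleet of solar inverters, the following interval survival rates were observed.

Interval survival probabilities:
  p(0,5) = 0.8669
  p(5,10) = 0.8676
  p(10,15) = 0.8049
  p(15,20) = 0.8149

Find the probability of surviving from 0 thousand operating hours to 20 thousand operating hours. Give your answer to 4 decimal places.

0.4933

The overall survival probability is 0.8669 × 0.8676 × 0.8049 × 0.8149.
= 0.493327.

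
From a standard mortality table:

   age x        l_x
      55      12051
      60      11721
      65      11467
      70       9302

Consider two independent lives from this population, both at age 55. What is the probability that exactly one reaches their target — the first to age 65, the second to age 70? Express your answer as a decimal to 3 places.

p₁ = l_65/l_55 = 11467/12051 = 0.951539; p₂ = l_70/l_55 = 9302/12051 = 0.771886.
P(exactly one) = p₁(1−p₂) + (1−p₁)p₂ = 0.217059 + 0.037406 = 0.254466.

0.254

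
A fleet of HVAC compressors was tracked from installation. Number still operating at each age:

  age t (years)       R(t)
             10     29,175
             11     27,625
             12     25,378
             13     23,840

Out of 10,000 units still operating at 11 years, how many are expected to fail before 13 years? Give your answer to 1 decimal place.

The relevant probability is 1 − 23,840/27,625 = 0.137014.
Expected number = 10,000 × 0.137014 = 1370.1.

1370.1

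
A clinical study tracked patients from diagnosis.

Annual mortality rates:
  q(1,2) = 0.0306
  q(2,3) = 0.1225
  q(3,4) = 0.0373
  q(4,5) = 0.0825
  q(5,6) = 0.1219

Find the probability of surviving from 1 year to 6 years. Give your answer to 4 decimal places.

0.6598

Survival from 1 to 6 is the product of surviving each interval: (1 − 0.0306) × (1 − 0.1225) × (1 − 0.0373) × (1 − 0.0825) × (1 − 0.1219).
= 0.9694 × 0.8775 × 0.9627 × 0.9175 × 0.8781 = 0.659768.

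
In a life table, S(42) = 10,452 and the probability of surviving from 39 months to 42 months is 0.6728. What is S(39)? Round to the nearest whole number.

S(39) = S(42) / p = 10,452 / 0.6728 = 15535.

15535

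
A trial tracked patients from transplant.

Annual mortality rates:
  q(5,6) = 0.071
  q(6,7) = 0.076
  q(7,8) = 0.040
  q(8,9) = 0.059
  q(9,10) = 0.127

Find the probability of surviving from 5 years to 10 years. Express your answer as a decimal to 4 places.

Survival from 5 to 10 is the product of surviving each interval: (1 − 0.071) × (1 − 0.076) × (1 − 0.040) × (1 − 0.059) × (1 − 0.127).
= 0.929 × 0.924 × 0.960 × 0.941 × 0.873 = 0.676960.

0.6770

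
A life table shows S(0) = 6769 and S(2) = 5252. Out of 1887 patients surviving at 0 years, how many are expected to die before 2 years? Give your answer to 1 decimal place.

422.9

The relevant probability is 1 − 5252/6769 = 0.224110.
Expected number = 1887 × 0.224110 = 422.9.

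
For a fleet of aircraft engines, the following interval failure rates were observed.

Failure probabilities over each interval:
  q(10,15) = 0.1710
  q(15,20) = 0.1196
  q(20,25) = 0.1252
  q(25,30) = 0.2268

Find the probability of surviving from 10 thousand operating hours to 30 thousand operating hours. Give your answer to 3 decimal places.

0.494

P(survive 10→30) = (1 − 0.1710) × (1 − 0.1196) × (1 − 0.1252) × (1 − 0.2268).
= 0.8290 × 0.8804 × 0.8748 × 0.7732 = 0.493668.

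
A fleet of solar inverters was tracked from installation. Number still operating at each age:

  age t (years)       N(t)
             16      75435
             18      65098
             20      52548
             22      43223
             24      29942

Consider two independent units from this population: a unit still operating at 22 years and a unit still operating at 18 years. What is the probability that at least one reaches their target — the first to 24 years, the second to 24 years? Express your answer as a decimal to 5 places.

p₁ = N(24)/N(22) = 29942/43223 = 0.692733; p₂ = N(24)/N(18) = 29942/65098 = 0.459953.
P(at least one) = 1 − (1−p₁)(1−p₂) = 1 − 0.307267 × 0.540047 = 0.834061.

0.83406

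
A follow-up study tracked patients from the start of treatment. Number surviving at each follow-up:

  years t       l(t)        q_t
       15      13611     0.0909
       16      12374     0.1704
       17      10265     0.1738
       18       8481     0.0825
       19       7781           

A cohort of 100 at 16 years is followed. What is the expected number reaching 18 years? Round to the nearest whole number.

The relevant probability is 8481/12374 = 0.685389.
Expected number = 100 × 0.685389 = 69.

69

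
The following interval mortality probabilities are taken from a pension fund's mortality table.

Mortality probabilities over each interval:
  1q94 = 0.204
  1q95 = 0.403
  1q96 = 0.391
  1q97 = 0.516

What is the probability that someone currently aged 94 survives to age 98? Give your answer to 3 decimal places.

0.140

4p94 = (1 − 0.204) × (1 − 0.403) × (1 − 0.391) × (1 − 0.516).
= 0.796 × 0.597 × 0.609 × 0.484 = 0.140072.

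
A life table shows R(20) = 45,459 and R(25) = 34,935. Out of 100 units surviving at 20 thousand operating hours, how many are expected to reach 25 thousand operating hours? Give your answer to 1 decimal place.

76.8

The relevant probability is 34,935/45,459 = 0.768495.
Expected number = 100 × 0.768495 = 76.8.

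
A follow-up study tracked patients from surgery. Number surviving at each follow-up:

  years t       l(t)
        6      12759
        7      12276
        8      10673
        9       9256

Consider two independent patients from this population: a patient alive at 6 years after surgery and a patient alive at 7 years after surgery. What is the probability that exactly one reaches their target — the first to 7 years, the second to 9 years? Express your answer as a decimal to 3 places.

0.265

p₁ = l(7)/l(6) = 12276/12759 = 0.962144; p₂ = l(9)/l(7) = 9256/12276 = 0.753992.
P(exactly one) = p₁(1−p₂) + (1−p₁)p₂ = 0.236695 + 0.028543 = 0.265238.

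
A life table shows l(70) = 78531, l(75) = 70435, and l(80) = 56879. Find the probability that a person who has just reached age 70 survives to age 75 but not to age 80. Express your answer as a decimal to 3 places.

This is the probability of reaching 75 but not 80, conditional on being alive at 70: (l(75) − l(80)) / l(70).
= (70435 − 56879) / 78531 = 13556 / 78531 = 0.172620.

0.173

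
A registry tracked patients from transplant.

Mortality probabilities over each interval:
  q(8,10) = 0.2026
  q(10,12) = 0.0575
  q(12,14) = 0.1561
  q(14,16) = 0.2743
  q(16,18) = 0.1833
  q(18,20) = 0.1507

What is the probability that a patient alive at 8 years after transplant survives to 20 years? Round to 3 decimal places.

Chaining the interval survival probabilities: (1 − 0.2026) × (1 − 0.0575) × (1 − 0.1561) × (1 − 0.2743) × (1 − 0.1833) × (1 − 0.1507).
= 0.7974 × 0.9425 × 0.8439 × 0.7257 × 0.8167 × 0.8493 = 0.319249.

0.319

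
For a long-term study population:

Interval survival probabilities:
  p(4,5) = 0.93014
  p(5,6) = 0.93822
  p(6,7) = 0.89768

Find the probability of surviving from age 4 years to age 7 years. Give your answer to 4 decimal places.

0.7834

Chaining the interval survival probabilities: 0.93014 × 0.93822 × 0.89768.
= 0.783384.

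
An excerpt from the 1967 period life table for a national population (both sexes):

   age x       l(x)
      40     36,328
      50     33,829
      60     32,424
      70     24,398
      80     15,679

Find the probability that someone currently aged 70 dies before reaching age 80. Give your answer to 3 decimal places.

P(die before 80 | alive at 70) = 1 − l(80)/l(70) = 1 − 15,679/24,398 = (8,719)/24,398 = 0.357365.

0.357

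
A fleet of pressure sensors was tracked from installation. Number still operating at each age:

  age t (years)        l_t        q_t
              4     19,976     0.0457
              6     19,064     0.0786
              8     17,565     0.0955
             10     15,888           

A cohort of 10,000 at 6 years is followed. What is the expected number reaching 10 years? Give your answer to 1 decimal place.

The relevant probability is 15,888/19,064 = 0.833403.
Expected number = 10,000 × 0.833403 = 8334.0.

8334.0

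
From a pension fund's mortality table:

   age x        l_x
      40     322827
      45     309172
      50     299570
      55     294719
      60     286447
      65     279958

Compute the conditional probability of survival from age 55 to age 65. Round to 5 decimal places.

The conditional survival probability is l_65/l_55 = 279958/294719 = 0.949915.

0.94992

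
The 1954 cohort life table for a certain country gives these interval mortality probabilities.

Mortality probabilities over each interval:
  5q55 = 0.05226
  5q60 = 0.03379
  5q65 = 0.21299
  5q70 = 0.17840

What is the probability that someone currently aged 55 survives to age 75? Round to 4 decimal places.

20p55 = (1 − 0.05226) × (1 − 0.03379) × (1 − 0.21299) × (1 − 0.17840).
= 0.94774 × 0.96621 × 0.78701 × 0.82160 = 0.592109.

0.5921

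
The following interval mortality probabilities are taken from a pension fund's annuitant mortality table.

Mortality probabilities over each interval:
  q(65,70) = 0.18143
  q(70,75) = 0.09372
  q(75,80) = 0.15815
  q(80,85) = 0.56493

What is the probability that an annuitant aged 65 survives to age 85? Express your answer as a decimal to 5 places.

0.27171

Survival from 65 to 85 is the product of surviving each interval: (1 − 0.18143) × (1 − 0.09372) × (1 − 0.15815) × (1 − 0.56493).
= 0.81857 × 0.90628 × 0.84185 × 0.43507 = 0.271714.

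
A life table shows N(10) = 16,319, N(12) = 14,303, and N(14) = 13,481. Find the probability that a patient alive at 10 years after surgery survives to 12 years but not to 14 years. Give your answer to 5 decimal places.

0.05037

This is the probability of reaching 12 but not 14, conditional on being alive at 10: (N(12) − N(14)) / N(10).
= (14,303 − 13,481) / 16,319 = 822 / 16,319 = 0.050371.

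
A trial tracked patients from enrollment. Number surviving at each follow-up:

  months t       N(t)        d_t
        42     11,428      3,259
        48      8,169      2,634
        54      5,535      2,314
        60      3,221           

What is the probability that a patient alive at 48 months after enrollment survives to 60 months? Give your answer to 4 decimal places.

The conditional survival probability is N(60)/N(48) = 3,221/8,169 = 0.394296.

0.3943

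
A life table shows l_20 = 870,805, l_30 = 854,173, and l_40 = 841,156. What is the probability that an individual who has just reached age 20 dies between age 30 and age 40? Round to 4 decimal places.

We want 10|10q20 = (l_30 − l_40)/l_20.
This is the probability of reaching 30 but not 40, conditional on being alive at 20: (l_30 − l_40) / l_20.
= (854,173 − 841,156) / 870,805 = 13,017 / 870,805 = 0.014948.

0.0149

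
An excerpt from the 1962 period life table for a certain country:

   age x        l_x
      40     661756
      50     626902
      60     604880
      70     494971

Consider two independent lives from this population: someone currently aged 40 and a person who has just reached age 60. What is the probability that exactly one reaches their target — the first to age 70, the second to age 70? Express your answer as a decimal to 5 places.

p₁ = l_70/l_40 = 494971/661756 = 0.747966; p₂ = l_70/l_60 = 494971/604880 = 0.818296.
P(exactly one) = p₁(1−p₂) + (1−p₁)p₂ = 0.135908 + 0.206238 = 0.342147.

0.34215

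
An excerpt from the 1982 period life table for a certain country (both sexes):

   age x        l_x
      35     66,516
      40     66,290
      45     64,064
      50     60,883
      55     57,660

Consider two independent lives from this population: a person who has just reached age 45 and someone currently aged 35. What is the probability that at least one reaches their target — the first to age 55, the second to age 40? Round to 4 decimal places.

0.9997

p₁ = l_55/l_45 = 57,660/64,064 = 0.900037; p₂ = l_40/l_35 = 66,290/66,516 = 0.996602.
P(at least one) = 1 − (1−p₁)(1−p₂) = 1 − 0.099963 × 0.003398 = 0.999660.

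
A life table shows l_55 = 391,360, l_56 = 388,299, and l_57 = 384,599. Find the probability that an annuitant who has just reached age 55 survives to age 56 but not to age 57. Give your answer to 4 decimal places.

0.0095

We want 1|1q55 = (l_56 − l_57)/l_55.
This is the probability of reaching 56 but not 57, conditional on being alive at 55: (l_56 − l_57) / l_55.
= (388,299 − 384,599) / 391,360 = 3,700 / 391,360 = 0.009454.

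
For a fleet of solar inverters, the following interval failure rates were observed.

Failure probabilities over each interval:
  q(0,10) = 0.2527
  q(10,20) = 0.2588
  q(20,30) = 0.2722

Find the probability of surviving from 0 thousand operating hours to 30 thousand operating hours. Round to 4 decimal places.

Survival from 0 to 30 is the product of surviving each interval: (1 − 0.2527) × (1 − 0.2588) × (1 − 0.2722).
= 0.7473 × 0.7412 × 0.7278 = 0.403128.

0.4031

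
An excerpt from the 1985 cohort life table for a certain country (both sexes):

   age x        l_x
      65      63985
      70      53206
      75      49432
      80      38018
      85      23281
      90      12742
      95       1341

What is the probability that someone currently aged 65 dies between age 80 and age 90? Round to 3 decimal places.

We want 15|10q65 = (l_80 − l_90)/l_65.
This is the probability of reaching 80 but not 90, conditional on being alive at 65: (l_80 − l_90) / l_65.
= (38018 − 12742) / 63985 = 25276 / 63985 = 0.395030.

0.395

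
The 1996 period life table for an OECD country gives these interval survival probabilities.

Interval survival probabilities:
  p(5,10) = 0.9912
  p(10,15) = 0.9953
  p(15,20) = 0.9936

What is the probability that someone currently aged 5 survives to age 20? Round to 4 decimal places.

0.9802

P(survive 5→20) = 0.9912 × 0.9953 × 0.9936.
= 0.980227.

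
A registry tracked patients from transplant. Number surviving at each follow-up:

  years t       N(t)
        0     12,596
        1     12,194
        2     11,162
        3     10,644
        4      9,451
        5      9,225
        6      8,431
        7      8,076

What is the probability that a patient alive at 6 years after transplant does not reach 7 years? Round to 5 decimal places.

0.04211

P(die before 7 | alive at 6) = 1 − N(7)/N(6) = 1 − 8,076/8,431 = (355)/8,431 = 0.042107.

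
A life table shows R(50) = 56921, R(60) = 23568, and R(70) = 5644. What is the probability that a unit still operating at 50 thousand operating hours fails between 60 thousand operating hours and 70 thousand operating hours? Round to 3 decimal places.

This is the probability of reaching 60 but not 70, conditional on being operational at 50: (R(60) − R(70)) / R(50).
= (23568 − 5644) / 56921 = 17924 / 56921 = 0.314893.

0.315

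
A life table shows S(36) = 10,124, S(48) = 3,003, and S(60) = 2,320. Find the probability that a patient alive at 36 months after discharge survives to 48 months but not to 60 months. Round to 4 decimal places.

0.0675

This is the probability of reaching 48 but not 60, conditional on being alive at 36: (S(48) − S(60)) / S(36).
= (3,003 − 2,320) / 10,124 = 683 / 10,124 = 0.067463.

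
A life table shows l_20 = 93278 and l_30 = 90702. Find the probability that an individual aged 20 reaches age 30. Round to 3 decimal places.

0.972

The conditional survival probability is l_30/l_20 = 90702/93278 = 0.972384.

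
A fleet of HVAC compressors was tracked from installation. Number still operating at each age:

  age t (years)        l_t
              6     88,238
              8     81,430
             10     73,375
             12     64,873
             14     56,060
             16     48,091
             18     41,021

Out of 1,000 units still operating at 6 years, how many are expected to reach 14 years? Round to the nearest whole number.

The relevant probability is 56,060/88,238 = 0.635327.
Expected number = 1,000 × 0.635327 = 635.

635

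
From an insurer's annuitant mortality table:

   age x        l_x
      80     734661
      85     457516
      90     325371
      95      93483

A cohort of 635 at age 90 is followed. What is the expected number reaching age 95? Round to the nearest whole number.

182

The relevant probability is 93483/325371 = 0.287312.
Expected number = 635 × 0.287312 = 182.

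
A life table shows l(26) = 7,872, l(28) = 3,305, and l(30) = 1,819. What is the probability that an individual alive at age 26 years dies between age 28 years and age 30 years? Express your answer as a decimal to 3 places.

0.189

This is the probability of reaching 28 but not 30, conditional on being alive at 26: (l(28) − l(30)) / l(26).
= (3,305 − 1,819) / 7,872 = 1,486 / 7,872 = 0.188770.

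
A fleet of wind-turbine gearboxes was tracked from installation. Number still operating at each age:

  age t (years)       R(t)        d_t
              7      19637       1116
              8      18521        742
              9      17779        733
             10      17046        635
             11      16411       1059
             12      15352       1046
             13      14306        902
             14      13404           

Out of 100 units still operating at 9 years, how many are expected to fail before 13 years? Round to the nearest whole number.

20

The relevant probability is 1 − 14306/17779 = 0.195343.
Expected number = 100 × 0.195343 = 20.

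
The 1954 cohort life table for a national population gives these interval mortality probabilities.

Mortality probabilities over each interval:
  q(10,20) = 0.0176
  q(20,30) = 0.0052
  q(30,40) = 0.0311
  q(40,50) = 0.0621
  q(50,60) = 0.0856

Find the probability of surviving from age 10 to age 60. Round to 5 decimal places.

The overall survival probability is (1 − 0.0176) × (1 − 0.0052) × (1 − 0.0311) × (1 − 0.0621) × (1 − 0.0856).
= 0.9824 × 0.9948 × 0.9689 × 0.9379 × 0.9144 = 0.812074.

0.81207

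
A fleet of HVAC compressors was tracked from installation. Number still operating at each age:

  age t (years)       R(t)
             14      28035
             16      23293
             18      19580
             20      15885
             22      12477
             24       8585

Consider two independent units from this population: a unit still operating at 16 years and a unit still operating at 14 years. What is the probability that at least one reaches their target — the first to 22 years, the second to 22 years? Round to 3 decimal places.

p₁ = R(22)/R(16) = 12477/23293 = 0.535654; p₂ = R(22)/R(14) = 12477/28035 = 0.445051.
P(at least one) = 1 − (1−p₁)(1−p₂) = 1 − 0.464346 × 0.554949 = 0.742312.

0.742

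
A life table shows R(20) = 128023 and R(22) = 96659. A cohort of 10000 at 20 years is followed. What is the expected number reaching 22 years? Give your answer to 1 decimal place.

The relevant probability is 96659/128023 = 0.755013.
Expected number = 10000 × 0.755013 = 7550.1.

7550.1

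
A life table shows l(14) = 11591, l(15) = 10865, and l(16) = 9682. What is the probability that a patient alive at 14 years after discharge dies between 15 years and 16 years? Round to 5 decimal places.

0.10206

This is the probability of reaching 15 but not 16, conditional on being alive at 14: (l(15) − l(16)) / l(14).
= (10865 − 9682) / 11591 = 1183 / 11591 = 0.102062.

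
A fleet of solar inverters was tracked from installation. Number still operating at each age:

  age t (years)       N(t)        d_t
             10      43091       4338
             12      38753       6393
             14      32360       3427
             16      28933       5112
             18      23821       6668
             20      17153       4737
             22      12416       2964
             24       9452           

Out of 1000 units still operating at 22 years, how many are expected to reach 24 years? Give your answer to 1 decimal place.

The relevant probability is 9452/12416 = 0.761276.
Expected number = 1000 × 0.761276 = 761.3.

761.3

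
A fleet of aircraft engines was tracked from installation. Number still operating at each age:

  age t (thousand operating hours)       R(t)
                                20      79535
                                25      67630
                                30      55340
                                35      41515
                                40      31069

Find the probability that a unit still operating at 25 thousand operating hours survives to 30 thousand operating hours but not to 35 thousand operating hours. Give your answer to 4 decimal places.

0.2044

This is the probability of reaching 30 but not 35, conditional on being operational at 25: (R(30) − R(35)) / R(25).
= (55340 − 41515) / 67630 = 13825 / 67630 = 0.204421.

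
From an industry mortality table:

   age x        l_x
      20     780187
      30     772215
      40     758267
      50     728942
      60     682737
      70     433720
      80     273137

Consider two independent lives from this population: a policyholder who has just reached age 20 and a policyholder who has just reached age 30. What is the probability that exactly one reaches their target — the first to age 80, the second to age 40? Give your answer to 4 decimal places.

0.6445

p₁ = l_80/l_20 = 273137/780187 = 0.350092; p₂ = l_40/l_30 = 758267/772215 = 0.981938.
P(exactly one) = p₁(1−p₂) + (1−p₁)p₂ = 0.006323 + 0.638169 = 0.644493.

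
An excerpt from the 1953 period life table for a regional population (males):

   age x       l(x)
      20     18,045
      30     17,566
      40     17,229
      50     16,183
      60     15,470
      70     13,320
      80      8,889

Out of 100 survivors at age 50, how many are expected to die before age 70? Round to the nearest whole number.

18

The relevant probability is 1 − 13,320/16,183 = 0.176914.
Expected number = 100 × 0.176914 = 18.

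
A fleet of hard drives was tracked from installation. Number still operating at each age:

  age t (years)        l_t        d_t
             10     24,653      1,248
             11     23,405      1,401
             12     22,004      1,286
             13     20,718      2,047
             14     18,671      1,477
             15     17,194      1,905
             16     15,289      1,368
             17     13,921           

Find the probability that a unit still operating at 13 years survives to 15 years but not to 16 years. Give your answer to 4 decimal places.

This is the probability of reaching 15 but not 16, conditional on being operational at 13: (l_15 − l_16) / l_13.
= (17,194 − 15,289) / 20,718 = 1,905 / 20,718 = 0.091949.

0.0919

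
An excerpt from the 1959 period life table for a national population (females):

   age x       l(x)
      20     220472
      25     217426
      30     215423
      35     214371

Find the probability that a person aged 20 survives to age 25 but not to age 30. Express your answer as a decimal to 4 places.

0.0091

This is the probability of reaching 25 but not 30, conditional on being alive at 20: (l(25) − l(30)) / l(20).
= (217426 − 215423) / 220472 = 2003 / 220472 = 0.009085.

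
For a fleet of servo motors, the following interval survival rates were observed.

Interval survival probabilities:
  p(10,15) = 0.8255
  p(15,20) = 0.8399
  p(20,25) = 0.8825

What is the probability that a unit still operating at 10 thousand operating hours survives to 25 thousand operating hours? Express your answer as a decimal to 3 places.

0.612

Survival from 10 to 25 is the product of surviving each interval: 0.8255 × 0.8399 × 0.8825.
= 0.611870.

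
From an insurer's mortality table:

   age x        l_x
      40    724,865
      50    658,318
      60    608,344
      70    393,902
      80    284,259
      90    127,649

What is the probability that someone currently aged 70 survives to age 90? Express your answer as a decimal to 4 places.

0.3241

The conditional survival probability is l_90/l_70 = 127,649/393,902 = 0.324063.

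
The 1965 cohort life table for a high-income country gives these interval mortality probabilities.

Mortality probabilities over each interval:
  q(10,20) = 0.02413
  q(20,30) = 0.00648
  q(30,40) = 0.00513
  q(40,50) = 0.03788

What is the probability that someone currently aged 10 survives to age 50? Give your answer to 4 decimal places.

The overall survival probability is (1 − 0.02413) × (1 − 0.00648) × (1 − 0.00513) × (1 − 0.03788).
= 0.97587 × 0.99352 × 0.99487 × 0.96212 = 0.928035.

0.9280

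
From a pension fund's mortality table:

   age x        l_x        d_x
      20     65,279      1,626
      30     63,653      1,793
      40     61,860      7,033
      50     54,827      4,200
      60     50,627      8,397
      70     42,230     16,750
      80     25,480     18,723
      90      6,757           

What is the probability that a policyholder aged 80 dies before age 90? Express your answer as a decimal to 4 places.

0.7348

P(die before 90 | alive at 80) = 1 − l_90/l_80 = 1 − 6,757/25,480 = (18,723)/25,480 = 0.734812.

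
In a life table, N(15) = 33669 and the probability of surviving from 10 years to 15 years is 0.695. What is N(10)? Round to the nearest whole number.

N(10) = N(15) / p = 33669 / 0.695 = 48445.

48445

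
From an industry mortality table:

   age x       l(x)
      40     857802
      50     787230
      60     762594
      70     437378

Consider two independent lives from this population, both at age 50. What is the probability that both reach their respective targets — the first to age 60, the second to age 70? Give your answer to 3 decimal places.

0.538

p₁ = l(60)/l(50) = 762594/787230 = 0.968705; p₂ = l(70)/l(50) = 437378/787230 = 0.555591.
P(both) = p₁ × p₂ = 0.968705 × 0.555591 = 0.538204.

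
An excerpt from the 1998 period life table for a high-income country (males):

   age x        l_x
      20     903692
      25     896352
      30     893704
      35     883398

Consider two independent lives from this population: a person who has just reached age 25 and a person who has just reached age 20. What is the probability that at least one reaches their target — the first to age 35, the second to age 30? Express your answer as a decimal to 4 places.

0.9998

p₁ = l_35/l_25 = 883398/896352 = 0.985548; p₂ = l_30/l_20 = 893704/903692 = 0.988948.
P(at least one) = 1 − (1−p₁)(1−p₂) = 1 − 0.014452 × 0.011052 = 0.999840.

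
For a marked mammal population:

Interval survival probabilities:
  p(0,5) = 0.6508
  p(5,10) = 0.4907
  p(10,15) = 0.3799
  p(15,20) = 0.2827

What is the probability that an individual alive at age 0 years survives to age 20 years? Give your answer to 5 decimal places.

0.03430

The overall survival probability is 0.6508 × 0.4907 × 0.3799 × 0.2827.
= 0.034297.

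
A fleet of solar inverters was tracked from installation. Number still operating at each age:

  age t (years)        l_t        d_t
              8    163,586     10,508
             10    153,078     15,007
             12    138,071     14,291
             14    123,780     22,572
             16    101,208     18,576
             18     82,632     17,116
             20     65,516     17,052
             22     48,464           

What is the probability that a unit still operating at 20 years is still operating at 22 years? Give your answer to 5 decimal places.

0.73973

The conditional survival probability is l_22/l_20 = 48,464/65,516 = 0.739728.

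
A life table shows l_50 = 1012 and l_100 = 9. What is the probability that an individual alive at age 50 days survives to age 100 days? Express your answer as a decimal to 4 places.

The conditional survival probability is l_100/l_50 = 9/1012 = 0.008893.

0.0089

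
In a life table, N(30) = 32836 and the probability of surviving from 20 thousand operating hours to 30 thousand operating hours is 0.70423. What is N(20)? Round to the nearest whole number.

46627

N(20) = N(30) / p = 32836 / 0.70423 = 46627.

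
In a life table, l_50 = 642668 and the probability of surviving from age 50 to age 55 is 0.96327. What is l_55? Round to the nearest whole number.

l_55 = l_50 × p = 642668 × 0.96327 = 619063.

619063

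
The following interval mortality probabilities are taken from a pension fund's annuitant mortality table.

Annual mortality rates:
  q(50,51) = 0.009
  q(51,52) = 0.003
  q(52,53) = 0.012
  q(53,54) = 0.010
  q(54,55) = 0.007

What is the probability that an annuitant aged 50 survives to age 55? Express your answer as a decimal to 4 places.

0.9596

Chaining the interval survival probabilities: (1 − 0.009) × (1 − 0.003) × (1 − 0.012) × (1 − 0.010) × (1 − 0.007).
= 0.991 × 0.997 × 0.988 × 0.990 × 0.993 = 0.959644.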